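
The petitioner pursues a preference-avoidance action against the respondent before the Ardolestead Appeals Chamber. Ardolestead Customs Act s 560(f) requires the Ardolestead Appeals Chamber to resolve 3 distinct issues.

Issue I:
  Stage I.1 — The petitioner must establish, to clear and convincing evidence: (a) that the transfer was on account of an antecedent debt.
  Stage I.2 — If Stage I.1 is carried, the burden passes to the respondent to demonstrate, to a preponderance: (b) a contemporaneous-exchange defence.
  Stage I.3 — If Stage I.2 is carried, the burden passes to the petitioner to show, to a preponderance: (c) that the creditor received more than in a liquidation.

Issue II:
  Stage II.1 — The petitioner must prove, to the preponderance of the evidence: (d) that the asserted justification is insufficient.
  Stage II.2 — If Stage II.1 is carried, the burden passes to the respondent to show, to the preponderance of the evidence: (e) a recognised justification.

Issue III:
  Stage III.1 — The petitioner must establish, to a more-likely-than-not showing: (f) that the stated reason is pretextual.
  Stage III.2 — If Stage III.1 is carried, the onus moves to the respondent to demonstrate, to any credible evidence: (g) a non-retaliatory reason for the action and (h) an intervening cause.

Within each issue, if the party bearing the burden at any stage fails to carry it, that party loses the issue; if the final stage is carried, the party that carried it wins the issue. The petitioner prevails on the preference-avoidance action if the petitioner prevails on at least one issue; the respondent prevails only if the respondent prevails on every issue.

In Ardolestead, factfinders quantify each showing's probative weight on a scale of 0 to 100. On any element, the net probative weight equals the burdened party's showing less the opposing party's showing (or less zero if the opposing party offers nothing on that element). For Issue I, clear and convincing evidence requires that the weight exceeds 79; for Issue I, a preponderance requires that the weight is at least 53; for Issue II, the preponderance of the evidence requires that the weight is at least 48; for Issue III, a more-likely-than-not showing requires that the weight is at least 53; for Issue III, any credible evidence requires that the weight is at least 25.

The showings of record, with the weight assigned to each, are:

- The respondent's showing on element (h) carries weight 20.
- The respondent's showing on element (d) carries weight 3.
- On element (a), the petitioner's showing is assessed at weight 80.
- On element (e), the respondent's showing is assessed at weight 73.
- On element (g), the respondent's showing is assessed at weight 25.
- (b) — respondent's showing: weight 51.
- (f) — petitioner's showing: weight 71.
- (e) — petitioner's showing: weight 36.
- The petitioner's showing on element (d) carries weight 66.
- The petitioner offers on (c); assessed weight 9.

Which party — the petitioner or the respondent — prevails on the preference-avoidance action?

— Issue I —
Stage I.1 (petitioner, clear and convincing evidence, weight exceeds 79): (a) 80 > 79 — meets.
  All elements met. The burden passes to the respondent.
Stage I.2 (respondent, a preponderance, weight is at least 53): (b) 51 < 53 — fails.
  Not every element is met, so the respondent fails to carry Stage I.2.
The analysis ends at Stage I.2; the petitioner prevails on this issue.
— Issue II —
Stage II.1 (petitioner, the preponderance of the evidence, weight is at least 48): (d) net 66−3=63 ≥ 48 — meets.
  Stage II.1 is satisfied; the onus moves to the respondent.
Stage II.2 (respondent, the preponderance of the evidence, weight is at least 48): (e) net 73−36=37 < 48 — fails.
  Stage II.2 not carried; the respondent fails its burden.
The petitioner prevails on this issue.
— Issue III —
At Stage III.1 the petitioner must meet a more-likely-than-not showing (weight is at least 53): on (f) the weight is 71, which does reach 53, so (f) meets the standard.
  The petitioner carries Stage III.1; the respondent now bears the burden.
At Stage III.2 the respondent must meet any credible evidence (weight is at least 25): on (g) the weight is 25, ≥ 25, so (g) meets the standard; on (h) the weight is 20, < 25, so (h) does not meet the standard.
  The respondent does not carry Stage III.2.
The petitioner prevails on this issue.
Per-issue: Issue I → petitioner; Issue II → petitioner; Issue III → petitioner. The petitioner must prevail on at least one issue; overall, the petitioner prevails.

petitioner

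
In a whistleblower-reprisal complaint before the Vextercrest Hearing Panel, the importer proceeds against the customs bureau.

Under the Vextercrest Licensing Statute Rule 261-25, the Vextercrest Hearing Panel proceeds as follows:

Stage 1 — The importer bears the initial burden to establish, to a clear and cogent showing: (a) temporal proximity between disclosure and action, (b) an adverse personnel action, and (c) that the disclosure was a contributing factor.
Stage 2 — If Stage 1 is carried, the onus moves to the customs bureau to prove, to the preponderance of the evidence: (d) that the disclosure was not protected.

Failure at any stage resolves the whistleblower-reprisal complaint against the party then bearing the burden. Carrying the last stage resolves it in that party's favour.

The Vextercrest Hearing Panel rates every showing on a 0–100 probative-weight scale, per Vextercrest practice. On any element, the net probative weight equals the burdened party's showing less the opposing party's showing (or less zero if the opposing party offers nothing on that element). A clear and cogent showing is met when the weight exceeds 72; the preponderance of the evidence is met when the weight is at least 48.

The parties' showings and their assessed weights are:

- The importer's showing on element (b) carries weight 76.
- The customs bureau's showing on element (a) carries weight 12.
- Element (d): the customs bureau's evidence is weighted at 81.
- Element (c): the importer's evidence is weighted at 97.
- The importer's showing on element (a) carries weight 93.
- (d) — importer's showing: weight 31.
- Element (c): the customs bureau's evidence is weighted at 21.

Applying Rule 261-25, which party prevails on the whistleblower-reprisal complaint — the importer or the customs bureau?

At Stage 1 the importer must meet a clear and cogent showing (weight exceeds 72): on (a) the weight is 93 less the opposing 12 gives net 81, > 72, so (a) meets the standard; on (b) the weight is 76, > 72, so (b) meets the standard; on (c) the weight is 97 less the opposing 21 gives net 76, > 72, so (c) meets the standard.
  Stage 1 carried; the burden shifts to the customs bureau.
At Stage 2 the customs bureau must meet the preponderance of the evidence (weight is at least 48): on (d) the weight is 81 less the opposing 31 gives net 50, which does reach 48, so (d) meets the standard.
  Stage 2 carried; the final stage is satisfied.
With every stage satisfied, the customs bureau prevails.

customs bureau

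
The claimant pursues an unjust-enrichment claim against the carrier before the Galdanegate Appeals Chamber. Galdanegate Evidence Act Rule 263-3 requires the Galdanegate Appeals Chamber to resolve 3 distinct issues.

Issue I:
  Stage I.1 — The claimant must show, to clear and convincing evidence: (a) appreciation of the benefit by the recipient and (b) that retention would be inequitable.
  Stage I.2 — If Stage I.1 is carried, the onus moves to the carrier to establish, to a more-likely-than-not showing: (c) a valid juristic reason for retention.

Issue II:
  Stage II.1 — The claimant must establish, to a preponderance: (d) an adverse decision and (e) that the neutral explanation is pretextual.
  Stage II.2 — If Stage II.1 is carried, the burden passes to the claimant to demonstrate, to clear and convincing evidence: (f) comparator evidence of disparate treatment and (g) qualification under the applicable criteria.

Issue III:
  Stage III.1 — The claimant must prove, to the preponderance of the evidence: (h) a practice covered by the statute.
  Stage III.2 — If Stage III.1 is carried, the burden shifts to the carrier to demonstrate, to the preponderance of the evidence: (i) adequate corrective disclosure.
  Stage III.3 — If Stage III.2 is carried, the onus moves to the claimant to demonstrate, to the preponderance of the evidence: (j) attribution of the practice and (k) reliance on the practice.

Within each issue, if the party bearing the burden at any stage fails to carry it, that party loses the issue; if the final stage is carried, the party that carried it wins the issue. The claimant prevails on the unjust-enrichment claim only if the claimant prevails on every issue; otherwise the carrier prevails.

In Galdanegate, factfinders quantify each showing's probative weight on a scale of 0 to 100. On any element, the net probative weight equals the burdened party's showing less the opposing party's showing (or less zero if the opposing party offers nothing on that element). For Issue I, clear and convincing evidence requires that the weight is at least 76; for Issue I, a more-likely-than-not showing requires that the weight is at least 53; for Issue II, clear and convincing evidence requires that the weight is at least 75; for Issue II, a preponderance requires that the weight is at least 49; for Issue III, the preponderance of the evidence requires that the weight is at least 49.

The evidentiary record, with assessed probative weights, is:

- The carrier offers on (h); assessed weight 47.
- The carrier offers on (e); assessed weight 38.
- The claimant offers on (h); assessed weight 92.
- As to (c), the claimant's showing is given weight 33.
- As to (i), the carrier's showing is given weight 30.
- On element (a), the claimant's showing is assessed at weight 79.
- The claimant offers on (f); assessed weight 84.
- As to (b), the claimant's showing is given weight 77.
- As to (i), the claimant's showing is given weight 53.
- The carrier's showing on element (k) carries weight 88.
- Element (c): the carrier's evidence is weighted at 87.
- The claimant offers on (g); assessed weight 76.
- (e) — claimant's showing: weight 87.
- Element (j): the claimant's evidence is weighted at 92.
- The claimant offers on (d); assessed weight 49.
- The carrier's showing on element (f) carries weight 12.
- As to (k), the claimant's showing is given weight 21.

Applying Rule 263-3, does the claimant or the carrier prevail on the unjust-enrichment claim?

carrier

— Issue I —
Stage I.1 — burden on claimant; standard: clear and convincing evidence (weight is at least 76).
    (a): 79 ≥ 76 [met]
    (b): 77 ≥ 76 [met]
  Stage I.1 carried; the burden shifts to the carrier.
Stage I.2 — burden on carrier; standard: a more-likely-than-not showing (weight is at least 53).
    (c): 87 − 33 = 54 ≥ 53 [met]
  All elements met at the final stage.
With every stage satisfied, the carrier prevails on this issue.
— Issue II —
Stage II.1 — burden on claimant; standard: a preponderance (weight is at least 49).
    (d): 49 ≥ 49 [met]
    (e): 87 − 38 = 49 ≥ 49 [met]
  Stage II.1 carried; the burden remains with the claimant.
Stage II.2 — burden on claimant; standard: clear and convincing evidence (weight is at least 75).
    (f): 84 − 12 = 72 < 75 [not met]
    (g): 76 ≥ 75 [met]
  Stage II.2 not carried; the claimant fails its burden.
The carrier prevails on this issue.
— Issue III —
At Stage III.1 the claimant must meet the preponderance of the evidence (weight is at least 49): on (h) the weight is 92 less the opposing 47 gives net 45, < 49, so (h) does not meet the standard.
  The claimant does not carry Stage III.1.
The analysis ends at Stage III.1; the carrier prevails on this issue.
Per-issue: Issue I → carrier; Issue II → carrier; Issue III → carrier. The claimant must prevail on every issue; overall, the carrier prevails.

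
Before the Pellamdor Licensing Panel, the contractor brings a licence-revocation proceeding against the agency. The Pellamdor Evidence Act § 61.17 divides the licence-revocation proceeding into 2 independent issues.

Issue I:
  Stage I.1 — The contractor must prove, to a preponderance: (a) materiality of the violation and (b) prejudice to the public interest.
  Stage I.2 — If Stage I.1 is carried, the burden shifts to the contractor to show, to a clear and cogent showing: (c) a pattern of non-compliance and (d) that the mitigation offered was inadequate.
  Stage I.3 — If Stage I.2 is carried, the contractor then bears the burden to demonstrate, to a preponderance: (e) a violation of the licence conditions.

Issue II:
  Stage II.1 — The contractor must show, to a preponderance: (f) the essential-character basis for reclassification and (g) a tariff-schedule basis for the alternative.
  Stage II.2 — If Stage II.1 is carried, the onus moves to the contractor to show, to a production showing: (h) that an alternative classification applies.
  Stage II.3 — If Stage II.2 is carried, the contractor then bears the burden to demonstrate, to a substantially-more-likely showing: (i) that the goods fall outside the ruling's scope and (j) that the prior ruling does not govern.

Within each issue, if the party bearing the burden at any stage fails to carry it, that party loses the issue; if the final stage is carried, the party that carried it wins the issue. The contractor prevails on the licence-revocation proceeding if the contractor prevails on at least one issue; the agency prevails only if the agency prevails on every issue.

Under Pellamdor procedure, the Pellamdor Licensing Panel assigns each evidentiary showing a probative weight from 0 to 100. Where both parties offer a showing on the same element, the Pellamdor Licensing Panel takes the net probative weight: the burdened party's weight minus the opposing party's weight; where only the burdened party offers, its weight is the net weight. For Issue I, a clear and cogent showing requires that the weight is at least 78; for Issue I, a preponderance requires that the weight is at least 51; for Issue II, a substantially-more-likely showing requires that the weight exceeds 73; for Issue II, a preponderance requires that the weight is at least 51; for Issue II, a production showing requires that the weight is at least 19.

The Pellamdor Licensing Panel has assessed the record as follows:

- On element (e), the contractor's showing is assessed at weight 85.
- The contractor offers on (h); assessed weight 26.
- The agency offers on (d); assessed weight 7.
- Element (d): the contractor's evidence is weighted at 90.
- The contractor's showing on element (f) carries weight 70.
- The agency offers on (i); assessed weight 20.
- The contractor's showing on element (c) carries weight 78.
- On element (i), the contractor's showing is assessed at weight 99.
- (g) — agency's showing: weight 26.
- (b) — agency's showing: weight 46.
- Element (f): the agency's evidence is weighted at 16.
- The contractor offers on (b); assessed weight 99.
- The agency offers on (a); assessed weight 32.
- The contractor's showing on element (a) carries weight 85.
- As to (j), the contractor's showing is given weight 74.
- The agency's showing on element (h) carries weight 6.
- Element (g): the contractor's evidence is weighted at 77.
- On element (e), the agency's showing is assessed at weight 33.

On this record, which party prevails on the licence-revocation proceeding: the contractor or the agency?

contractor

— Issue I —
At Stage I.1 the contractor must meet a preponderance (weight is at least 51): on (a) the weight is 85 less the opposing 32 gives net 53, ≥ 51, so (a) meets the standard; on (b) the weight is 99 less the opposing 46 gives net 53, which does reach 51, so (b) meets the standard.
  Stage I.1 is satisfied; the contractor continues to bear the burden.
At Stage I.2 the contractor must meet a clear and cogent showing (weight is at least 78): on (c) the weight is 78, which does reach 78, so (c) meets the standard; on (d) the weight is 90 less the opposing 7 gives net 83, ≥ 78, so (d) meets the standard.
  All elements met. The contractor retains the burden for Stage I.3.
At Stage I.3 the contractor must meet a preponderance (weight is at least 51): on (e) the weight is 85 less the opposing 33 gives net 52, ≥ 51, so (e) meets the standard.
  The contractor carries the last stage.
All stages carried — the contractor prevails on this issue.
— Issue II —
Stage II.1 — burden on contractor; standard: a preponderance (weight is at least 51).
    (f): 70 − 16 = 54 ≥ 51 [met]
    (g): 77 − 26 = 51 ≥ 51 [met]
  Stage II.1 carried; the burden remains with the contractor.
Stage II.2 — burden on contractor; standard: a production showing (weight is at least 19).
    (h): 26 − 6 = 20 ≥ 19 [met]
  Stage II.2 is satisfied; the contractor continues to bear the burden.
Stage II.3 — burden on contractor; standard: a substantially-more-likely showing (weight exceeds 73).
    (i): 99 − 20 = 79 > 73 [met]
    (j): 74 > 73 [met]
  Stage II.3 carried; the final stage is satisfied.
Every stage carried; the contractor prevails on this issue.
Per-issue: Issue I → contractor; Issue II → contractor. The contractor must prevail on at least one issue; overall, the contractor prevails.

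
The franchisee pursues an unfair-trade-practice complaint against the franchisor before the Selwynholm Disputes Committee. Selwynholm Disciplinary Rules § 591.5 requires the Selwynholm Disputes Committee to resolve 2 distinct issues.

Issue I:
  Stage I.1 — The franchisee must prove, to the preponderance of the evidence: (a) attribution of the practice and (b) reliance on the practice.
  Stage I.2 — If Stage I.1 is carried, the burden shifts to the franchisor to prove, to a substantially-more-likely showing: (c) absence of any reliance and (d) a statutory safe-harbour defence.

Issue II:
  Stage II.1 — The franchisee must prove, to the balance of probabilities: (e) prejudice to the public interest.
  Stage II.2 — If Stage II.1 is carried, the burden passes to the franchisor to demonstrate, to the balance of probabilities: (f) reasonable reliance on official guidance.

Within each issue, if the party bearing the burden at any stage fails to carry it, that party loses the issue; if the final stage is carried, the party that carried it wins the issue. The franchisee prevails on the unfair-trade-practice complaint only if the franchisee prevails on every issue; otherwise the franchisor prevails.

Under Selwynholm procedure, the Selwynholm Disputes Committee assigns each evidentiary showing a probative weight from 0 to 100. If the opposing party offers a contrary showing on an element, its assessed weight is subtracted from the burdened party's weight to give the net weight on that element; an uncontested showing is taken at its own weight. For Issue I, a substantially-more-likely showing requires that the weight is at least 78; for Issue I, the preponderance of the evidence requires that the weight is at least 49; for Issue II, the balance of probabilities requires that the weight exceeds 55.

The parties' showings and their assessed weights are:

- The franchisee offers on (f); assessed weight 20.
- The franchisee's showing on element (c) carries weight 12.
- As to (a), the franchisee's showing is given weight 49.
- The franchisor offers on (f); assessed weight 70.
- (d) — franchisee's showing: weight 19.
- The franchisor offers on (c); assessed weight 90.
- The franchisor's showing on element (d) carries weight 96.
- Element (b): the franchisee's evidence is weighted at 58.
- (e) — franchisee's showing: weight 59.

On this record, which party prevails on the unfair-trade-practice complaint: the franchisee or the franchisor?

franchisee

— Issue I —
Stage I.1 — burden on franchisee; standard: the preponderance of the evidence (weight is at least 49).
    (a): 49 ≥ 49 [met]
    (b): 58 ≥ 49 [met]
  All elements met. The burden passes to the franchisor.
Stage I.2 — burden on franchisor; standard: a substantially-more-likely showing (weight is at least 78).
    (c): 90 − 12 = 78 ≥ 78 [met]
    (d): 96 − 19 = 77 < 78 [not met]
  Stage I.2 not carried; the franchisor fails its burden.
The franchisee prevails on this issue.
— Issue II —
At Stage II.1 the franchisee must meet the balance of probabilities (weight exceeds 55): on (e) the weight is 59, > 55, so (e) meets the standard.
  Stage II.1 is satisfied; the onus moves to the franchisor.
At Stage II.2 the franchisor must meet the balance of probabilities (weight exceeds 55): on (f) the weight is 70 less the opposing 20 gives net 50, ≤ 55, so (f) does not meet the standard.
  The franchisor does not carry Stage II.2.
So the franchisee prevails on this issue.
Per-issue: Issue I → franchisee; Issue II → franchisee. The franchisee must prevail on every issue; overall, the franchisee prevails.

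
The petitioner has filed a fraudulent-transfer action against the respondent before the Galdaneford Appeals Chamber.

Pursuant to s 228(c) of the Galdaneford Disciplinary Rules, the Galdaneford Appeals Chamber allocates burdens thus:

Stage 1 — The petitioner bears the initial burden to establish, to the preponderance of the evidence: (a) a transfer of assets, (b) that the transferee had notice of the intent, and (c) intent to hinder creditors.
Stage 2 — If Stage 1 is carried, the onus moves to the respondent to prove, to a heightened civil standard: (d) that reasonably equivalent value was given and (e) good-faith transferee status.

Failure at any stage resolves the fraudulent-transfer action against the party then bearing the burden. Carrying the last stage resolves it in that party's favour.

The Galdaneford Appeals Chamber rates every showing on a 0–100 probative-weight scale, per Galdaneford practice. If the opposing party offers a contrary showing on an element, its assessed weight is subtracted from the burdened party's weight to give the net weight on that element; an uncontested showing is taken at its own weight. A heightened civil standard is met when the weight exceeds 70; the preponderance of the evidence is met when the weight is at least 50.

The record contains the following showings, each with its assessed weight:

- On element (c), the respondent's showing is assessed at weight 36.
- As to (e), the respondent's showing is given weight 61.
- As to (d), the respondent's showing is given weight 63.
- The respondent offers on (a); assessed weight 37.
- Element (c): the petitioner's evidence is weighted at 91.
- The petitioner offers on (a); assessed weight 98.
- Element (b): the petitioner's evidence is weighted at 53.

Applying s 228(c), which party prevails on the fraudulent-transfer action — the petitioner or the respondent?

At Stage 1 the petitioner must meet the preponderance of the evidence (weight is at least 50): on (a) the weight is 98 less the opposing 37 gives net 61, which does reach 50, so (a) meets the standard; on (b) the weight is 53, which does reach 50, so (b) meets the standard; on (c) the weight is 91 less the opposing 36 gives net 55, which does reach 50, so (c) meets the standard.
  Stage 1 carried; the burden shifts to the respondent.
At Stage 2 the respondent must meet a heightened civil standard (weight exceeds 70): on (d) the weight is 63, which does not exceed 70, so (d) does not meet the standard; on (e) the weight is 61, which does not exceed 70, so (e) does not meet the standard.
  Not every element is met, so the respondent fails to carry Stage 2.
The petitioner prevails.

petitioner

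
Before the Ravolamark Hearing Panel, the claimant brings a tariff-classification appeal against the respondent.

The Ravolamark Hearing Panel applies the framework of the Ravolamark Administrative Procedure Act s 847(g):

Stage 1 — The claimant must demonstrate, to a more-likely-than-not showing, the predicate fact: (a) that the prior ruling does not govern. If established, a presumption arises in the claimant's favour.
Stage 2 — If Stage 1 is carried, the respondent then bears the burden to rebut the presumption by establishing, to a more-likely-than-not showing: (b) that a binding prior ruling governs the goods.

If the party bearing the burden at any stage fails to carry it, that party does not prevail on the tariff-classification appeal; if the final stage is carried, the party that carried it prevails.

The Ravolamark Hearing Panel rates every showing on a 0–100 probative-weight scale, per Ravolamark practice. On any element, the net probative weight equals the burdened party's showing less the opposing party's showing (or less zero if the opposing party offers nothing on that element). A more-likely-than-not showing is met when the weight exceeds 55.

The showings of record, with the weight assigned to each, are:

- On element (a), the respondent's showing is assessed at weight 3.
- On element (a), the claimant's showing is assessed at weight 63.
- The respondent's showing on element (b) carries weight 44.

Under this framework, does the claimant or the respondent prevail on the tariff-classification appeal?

Stage 1 — burden on claimant; standard: a more-likely-than-not showing (weight exceeds 55).
    (a): 63 − 3 = 60 > 55 [met]
  Stage 1 carried; the burden shifts to the respondent.
Stage 2 — burden on respondent; standard: a more-likely-than-not showing (weight exceeds 55).
    (b): 44 ≤ 55 [not met]
  Not every element is met, so the respondent fails to carry Stage 2.
The analysis ends at Stage 2; the claimant prevails.

claimant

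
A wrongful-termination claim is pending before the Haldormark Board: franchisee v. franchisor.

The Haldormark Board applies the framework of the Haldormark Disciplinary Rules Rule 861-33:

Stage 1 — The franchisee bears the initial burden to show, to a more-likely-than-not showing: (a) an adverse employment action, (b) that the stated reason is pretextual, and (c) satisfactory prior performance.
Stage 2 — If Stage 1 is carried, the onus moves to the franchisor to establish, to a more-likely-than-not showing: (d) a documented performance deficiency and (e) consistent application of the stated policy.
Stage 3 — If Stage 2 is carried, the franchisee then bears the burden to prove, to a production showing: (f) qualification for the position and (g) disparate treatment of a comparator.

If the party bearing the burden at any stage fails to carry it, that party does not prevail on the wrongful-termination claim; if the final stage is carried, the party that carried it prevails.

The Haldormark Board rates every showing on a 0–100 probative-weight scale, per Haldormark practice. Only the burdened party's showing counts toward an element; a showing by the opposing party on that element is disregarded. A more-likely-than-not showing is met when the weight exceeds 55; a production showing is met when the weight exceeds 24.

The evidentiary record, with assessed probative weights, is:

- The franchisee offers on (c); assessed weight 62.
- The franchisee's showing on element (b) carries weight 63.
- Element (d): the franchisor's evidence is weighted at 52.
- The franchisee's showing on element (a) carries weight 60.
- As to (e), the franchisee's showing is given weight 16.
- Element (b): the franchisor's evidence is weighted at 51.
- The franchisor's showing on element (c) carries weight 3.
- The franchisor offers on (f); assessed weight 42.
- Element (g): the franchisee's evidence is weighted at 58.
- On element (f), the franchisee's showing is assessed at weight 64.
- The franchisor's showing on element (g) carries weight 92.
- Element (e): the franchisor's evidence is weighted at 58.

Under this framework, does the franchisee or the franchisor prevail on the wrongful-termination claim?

At Stage 1 the franchisee must meet a more-likely-than-not showing (weight exceeds 55): on (a) the weight is 60, which does exceed 55, so (a) meets the standard; on (b) the weight is 63 (the franchisor's 51 is given no effect), which does exceed 55, so (b) meets the standard; on (c) the weight is 62 (the franchisor's 3 is given no effect), > 55, so (c) meets the standard.
  Stage 1 carried; the burden shifts to the franchisor.
At Stage 2 the franchisor must meet a more-likely-than-not showing (weight exceeds 55): on (d) the weight is 52, which does not exceed 55, so (d) does not meet the standard; on (e) the weight is 58 (the franchisee's 16 is given no effect), which does exceed 55, so (e) meets the standard.
  The franchisor does not carry Stage 2.
So the franchisee prevails.

franchisee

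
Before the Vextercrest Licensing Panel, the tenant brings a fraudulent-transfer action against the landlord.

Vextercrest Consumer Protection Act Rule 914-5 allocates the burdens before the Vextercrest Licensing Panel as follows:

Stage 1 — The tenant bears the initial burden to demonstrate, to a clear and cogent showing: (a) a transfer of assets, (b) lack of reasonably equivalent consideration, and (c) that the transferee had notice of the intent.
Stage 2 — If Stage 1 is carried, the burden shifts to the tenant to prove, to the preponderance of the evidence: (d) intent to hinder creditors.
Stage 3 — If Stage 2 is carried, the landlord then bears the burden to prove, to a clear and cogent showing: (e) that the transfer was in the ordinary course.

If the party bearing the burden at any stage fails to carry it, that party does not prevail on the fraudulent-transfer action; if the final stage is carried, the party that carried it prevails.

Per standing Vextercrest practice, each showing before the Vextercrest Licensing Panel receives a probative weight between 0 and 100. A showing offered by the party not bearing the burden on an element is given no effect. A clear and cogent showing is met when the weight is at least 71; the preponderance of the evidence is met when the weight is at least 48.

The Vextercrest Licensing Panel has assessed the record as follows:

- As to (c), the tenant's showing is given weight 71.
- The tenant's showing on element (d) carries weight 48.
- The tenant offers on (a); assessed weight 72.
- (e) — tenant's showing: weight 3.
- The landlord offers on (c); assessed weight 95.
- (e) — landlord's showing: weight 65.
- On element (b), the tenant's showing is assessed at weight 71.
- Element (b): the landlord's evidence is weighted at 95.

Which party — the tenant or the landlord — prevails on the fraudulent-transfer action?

At Stage 1 the tenant must meet a clear and cogent showing (weight is at least 71): on (a) the weight is 72, ≥ 71, so (a) meets the standard; on (b) the weight is 71 (the landlord's 95 is given no effect), ≥ 71, so (b) meets the standard; on (c) the weight is 71 (the landlord's 95 is given no effect), which does reach 71, so (c) meets the standard.
  Stage 1 is satisfied; the tenant continues to bear the burden.
At Stage 2 the tenant must meet the preponderance of the evidence (weight is at least 48): on (d) the weight is 48, ≥ 48, so (d) meets the standard.
  All elements met. The burden passes to the landlord.
At Stage 3 the landlord must meet a clear and cogent showing (weight is at least 71): on (e) the weight is 65 (the tenant's 3 is given no effect), which does not reach 71, so (e) does not meet the standard.
  The landlord does not carry Stage 3.
So the tenant prevails.

tenant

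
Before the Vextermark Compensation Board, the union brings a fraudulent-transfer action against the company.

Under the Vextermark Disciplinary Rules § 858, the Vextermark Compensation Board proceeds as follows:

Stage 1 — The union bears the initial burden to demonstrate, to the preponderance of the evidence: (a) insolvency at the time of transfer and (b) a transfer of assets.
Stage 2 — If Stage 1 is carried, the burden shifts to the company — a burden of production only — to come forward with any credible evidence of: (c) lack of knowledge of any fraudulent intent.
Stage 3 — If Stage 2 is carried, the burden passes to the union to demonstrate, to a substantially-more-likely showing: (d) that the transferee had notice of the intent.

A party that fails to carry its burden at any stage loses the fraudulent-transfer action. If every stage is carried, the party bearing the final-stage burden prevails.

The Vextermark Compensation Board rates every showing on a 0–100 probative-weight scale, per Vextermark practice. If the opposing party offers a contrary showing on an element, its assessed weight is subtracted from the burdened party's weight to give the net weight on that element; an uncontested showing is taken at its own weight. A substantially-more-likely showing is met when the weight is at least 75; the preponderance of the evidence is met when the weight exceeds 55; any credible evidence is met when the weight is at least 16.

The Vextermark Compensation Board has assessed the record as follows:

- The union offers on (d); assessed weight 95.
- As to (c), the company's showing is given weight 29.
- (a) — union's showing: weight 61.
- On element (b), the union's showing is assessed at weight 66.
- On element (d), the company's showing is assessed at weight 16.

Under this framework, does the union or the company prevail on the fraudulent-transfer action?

union

At Stage 1 the union must meet the preponderance of the evidence (weight exceeds 55): on (a) the weight is 61, which does exceed 55, so (a) meets the standard; on (b) the weight is 66, which does exceed 55, so (b) meets the standard.
  The union carries Stage 1; the company now bears the burden.
At Stage 2 the company must meet any credible evidence (weight is at least 16): on (c) the weight is 29, which does reach 16, so (c) meets the standard.
  The company carries Stage 2; the union now bears the burden.
At Stage 3 the union must meet a substantially-more-likely showing (weight is at least 75): on (d) the weight is 95 less the opposing 16 gives net 79, ≥ 75, so (d) meets the standard.
  The union carries the last stage.
All stages carried — the union prevails.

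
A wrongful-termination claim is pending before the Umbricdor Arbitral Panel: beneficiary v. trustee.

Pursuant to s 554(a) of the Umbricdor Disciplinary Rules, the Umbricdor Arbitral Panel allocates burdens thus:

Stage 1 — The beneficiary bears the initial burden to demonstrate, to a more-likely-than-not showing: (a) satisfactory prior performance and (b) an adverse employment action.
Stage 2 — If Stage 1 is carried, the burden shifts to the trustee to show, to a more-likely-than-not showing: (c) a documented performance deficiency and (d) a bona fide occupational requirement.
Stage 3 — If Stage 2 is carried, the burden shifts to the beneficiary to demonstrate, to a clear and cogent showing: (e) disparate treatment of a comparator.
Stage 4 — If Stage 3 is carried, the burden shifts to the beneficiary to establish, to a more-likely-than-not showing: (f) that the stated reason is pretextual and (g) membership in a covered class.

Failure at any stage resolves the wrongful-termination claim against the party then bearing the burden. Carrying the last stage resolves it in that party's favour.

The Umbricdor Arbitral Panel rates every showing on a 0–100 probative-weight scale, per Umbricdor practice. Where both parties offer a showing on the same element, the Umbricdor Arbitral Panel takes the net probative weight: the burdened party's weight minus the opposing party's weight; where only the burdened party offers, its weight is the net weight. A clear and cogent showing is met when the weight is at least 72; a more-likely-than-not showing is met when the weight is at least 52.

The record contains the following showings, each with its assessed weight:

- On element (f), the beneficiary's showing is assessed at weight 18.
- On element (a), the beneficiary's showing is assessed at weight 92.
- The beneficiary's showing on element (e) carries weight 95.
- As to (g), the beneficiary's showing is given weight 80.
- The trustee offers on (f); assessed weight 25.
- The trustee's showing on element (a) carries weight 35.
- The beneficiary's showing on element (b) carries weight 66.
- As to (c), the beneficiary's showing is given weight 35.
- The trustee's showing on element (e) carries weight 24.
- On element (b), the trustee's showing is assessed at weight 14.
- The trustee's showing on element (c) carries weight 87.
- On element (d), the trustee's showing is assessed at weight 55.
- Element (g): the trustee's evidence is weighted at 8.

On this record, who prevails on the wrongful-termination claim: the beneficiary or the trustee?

trustee

At Stage 1 the beneficiary must meet a more-likely-than-not showing (weight is at least 52): on (a) the weight is 92 less the opposing 35 gives net 57, ≥ 52, so (a) meets the standard; on (b) the weight is 66 less the opposing 14 gives net 52, which does reach 52, so (b) meets the standard.
  Stage 1 carried; the burden shifts to the trustee.
At Stage 2 the trustee must meet a more-likely-than-not showing (weight is at least 52): on (c) the weight is 87 less the opposing 35 gives net 52, which does reach 52, so (c) meets the standard; on (d) the weight is 55, which does reach 52, so (d) meets the standard.
  Stage 2 carried; the burden shifts to the beneficiary.
At Stage 3 the beneficiary must meet a clear and cogent showing (weight is at least 72): on (e) the weight is 95 less the opposing 24 gives net 71, < 72, so (e) does not meet the standard.
  Stage 3 not carried; the beneficiary fails its burden.
The trustee prevails.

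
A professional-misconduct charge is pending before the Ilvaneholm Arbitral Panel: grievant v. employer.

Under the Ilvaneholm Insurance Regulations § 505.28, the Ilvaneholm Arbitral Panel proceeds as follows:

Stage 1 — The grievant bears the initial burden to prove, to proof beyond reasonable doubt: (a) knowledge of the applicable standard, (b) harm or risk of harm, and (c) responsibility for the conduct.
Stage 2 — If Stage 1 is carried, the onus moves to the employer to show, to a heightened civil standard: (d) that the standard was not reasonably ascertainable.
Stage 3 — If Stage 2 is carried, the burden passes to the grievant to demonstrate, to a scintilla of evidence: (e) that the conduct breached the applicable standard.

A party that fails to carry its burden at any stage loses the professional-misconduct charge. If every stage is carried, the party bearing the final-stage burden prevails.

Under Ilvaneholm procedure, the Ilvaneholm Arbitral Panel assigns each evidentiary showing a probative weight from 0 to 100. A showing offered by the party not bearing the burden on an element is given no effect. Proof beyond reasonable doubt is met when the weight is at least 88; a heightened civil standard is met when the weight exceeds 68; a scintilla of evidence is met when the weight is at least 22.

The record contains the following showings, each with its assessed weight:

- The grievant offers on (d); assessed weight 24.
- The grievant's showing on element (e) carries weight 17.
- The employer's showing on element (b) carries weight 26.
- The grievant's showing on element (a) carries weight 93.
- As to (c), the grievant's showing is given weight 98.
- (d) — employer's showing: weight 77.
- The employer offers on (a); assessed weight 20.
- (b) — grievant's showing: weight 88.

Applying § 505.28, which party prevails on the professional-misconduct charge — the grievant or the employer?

employer

At Stage 1 the grievant must meet proof beyond reasonable doubt (weight is at least 88): on (a) the weight is 93 (the employer's 20 is given no effect), ≥ 88, so (a) meets the standard; on (b) the weight is 88 (the employer's 26 is given no effect), which does reach 88, so (b) meets the standard; on (c) the weight is 98, ≥ 88, so (c) meets the standard.
  The grievant carries Stage 1; the employer now bears the burden.
At Stage 2 the employer must meet a heightened civil standard (weight exceeds 68): on (d) the weight is 77 (the grievant's 24 is given no effect), > 68, so (d) meets the standard.
  All elements met. The burden passes to the grievant.
At Stage 3 the grievant must meet a scintilla of evidence (weight is at least 22): on (e) the weight is 17, which does not reach 22, so (e) does not meet the standard.
  Not every element is met, so the grievant fails to carry Stage 3.
The employer prevails.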